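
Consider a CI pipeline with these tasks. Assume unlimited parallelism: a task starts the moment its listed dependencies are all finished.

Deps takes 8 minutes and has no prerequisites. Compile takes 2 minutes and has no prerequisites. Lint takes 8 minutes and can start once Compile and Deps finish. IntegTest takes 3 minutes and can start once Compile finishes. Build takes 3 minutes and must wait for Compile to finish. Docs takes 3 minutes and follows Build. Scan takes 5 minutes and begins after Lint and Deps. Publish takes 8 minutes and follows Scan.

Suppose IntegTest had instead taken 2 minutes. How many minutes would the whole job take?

29

Actual critical path: Deps→Lint→Scan→Publish = 8+8+5+8 = 29 ⇒ 29 minutes.
The longest path through IntegTest is only 5 minutes, so IntegTest has float 24.
The critical path is still Deps→Lint→Scan→Publish; finish is now 29 minutes.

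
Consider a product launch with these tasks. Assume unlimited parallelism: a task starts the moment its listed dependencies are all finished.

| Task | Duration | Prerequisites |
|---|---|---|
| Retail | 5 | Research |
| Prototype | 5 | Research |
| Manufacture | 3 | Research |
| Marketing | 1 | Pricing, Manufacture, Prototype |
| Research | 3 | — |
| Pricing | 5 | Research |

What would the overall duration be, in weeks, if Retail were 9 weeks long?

Actual critical path: Research→Prototype→Marketing = 3+5+1 = 9 ⇒ 9 weeks.
Retail has 1 week of float (longest path through it is 8).
The binding chain switches to Research→Retail = 3+9 = 12; finish 12 weeks.

12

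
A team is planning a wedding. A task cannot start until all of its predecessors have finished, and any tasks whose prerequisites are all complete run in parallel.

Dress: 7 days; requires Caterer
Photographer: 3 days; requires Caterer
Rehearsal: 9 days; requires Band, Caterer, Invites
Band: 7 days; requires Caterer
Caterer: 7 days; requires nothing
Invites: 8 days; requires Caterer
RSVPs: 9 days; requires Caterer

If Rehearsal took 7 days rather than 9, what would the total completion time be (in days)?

22

As given, the longest chain is Caterer→Invites→Rehearsal = 7+8+9 = 24, so the finish is 24 days.
Since Rehearsal is critical, the -2 change carries straight to that chain (now 22 days).
That remains the longest chain; total 22 days.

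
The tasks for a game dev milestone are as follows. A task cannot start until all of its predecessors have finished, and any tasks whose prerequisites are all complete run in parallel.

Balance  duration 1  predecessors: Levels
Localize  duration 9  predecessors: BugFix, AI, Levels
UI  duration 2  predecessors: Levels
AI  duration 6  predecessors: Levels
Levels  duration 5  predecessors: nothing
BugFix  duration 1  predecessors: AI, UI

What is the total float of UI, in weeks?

4

The longest chain is Levels→AI→BugFix→Localize = 5+6+1+9 = 21; overall finish 21 weeks.
Longest path through UI: 17 weeks (earliest finish 7, latest finish 11).
Slack of UI = 9 − 5 = 4 weeks.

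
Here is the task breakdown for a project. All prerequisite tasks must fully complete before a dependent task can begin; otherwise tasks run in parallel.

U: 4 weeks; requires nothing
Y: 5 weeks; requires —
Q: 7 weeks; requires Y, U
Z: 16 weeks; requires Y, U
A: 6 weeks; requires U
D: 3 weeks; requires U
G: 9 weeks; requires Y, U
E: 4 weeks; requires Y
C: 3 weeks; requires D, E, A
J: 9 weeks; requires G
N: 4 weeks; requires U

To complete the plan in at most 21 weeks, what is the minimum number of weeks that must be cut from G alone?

2

Current finish: 23 weeks; target: 21.
G is on every critical path, so each week cut from G cuts the finish by one (this holds down to a finish of 21).
Need 23 − 21 = 2 weeks off G → G becomes 7 weeks, finish becomes 21.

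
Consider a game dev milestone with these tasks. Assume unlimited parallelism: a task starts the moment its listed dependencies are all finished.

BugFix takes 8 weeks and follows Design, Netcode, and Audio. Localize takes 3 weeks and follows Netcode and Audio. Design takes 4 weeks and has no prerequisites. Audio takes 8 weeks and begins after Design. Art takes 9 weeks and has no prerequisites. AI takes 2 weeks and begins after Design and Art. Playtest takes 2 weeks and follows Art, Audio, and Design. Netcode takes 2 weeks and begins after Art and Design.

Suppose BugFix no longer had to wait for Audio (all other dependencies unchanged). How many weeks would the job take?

With the dependency in place, Design→Audio→BugFix = 4+8+8 = 20 sets the finish at 20 weeks.
Without Audio→BugFix, BugFix's earliest start moves from 12 to 11.
After: Art→Netcode→BugFix = 9+2+8 = 19 → 19 weeks.

19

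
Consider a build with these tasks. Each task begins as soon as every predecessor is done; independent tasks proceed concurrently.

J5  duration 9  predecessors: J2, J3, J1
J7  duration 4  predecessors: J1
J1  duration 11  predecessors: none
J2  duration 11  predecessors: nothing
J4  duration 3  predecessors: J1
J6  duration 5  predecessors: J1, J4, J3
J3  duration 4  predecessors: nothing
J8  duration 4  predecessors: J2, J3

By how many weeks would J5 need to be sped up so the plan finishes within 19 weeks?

Current finish: 20 weeks; target: 19.
J5 is on every critical path, so each week cut from J5 cuts the finish by one (this holds down to a finish of 19).
Need 20 − 19 = 1 week off J5 → J5 becomes 8 weeks, finish becomes 19.

1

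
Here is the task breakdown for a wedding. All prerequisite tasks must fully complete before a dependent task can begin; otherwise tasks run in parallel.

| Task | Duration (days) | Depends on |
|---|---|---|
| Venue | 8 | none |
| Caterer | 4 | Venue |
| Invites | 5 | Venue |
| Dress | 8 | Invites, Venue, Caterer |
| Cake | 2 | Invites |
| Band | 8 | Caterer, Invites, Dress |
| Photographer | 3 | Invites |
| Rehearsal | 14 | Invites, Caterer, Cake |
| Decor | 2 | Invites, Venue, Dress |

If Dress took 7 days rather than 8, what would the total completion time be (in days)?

Baseline: Venue→Invites→Dress→Band = 8+5+8+8 = 29 → 29 days.
Dress is on the critical path; changing it to 7 makes that path 28 days.
Now Venue→Invites→Cake→Rehearsal = 8+5+2+14 = 29 is longest, so the finish becomes 29 days.

29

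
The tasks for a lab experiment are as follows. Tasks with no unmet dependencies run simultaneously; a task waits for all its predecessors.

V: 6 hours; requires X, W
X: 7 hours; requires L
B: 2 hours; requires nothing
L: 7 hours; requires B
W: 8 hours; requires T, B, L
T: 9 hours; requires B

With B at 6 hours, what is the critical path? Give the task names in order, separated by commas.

Actual critical path: B→T→W→V = 2+9+8+6 = 25 ⇒ 25 hours.
Since B is critical, the +4 change carries straight to that chain (now 29 hours).
No other chain overtakes it, so the finish is 29 hours.

B, T, W, V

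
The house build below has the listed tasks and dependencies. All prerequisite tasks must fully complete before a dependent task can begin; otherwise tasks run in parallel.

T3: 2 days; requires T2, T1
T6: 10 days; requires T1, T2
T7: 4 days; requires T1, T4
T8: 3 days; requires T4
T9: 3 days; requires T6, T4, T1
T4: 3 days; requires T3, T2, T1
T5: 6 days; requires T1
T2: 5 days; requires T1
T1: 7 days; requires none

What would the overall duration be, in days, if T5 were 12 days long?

25

Critical path before the change: T1→T2→T6→T9 = 7+5+10+3 = 25 giving 25 days.
T5 is off the critical path — its longest chain is 13 days, giving 12 of slack.
The critical path is still T1→T2→T6→T9; finish is now 25 days.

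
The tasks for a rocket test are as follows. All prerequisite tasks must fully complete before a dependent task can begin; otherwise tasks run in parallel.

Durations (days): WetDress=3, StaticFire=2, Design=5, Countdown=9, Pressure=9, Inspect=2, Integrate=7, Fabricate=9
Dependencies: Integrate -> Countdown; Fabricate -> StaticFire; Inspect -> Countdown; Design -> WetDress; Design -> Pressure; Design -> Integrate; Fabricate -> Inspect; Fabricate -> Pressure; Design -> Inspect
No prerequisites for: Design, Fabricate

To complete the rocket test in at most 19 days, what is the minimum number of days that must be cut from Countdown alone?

2

Current finish: 21 days; target: 19.
Countdown is on every critical path, so each day cut from Countdown cuts the finish by one (this holds down to a finish of 18).
Need 21 − 19 = 2 days off Countdown → Countdown becomes 7 days, finish becomes 19.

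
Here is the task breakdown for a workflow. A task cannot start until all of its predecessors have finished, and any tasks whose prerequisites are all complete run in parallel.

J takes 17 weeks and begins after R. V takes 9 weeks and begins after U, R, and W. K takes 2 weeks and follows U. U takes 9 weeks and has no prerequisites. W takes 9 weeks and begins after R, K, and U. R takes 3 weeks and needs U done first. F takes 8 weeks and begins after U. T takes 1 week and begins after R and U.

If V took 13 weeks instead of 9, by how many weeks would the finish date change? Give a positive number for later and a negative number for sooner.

Actual critical path: U→R→W→V = 9+3+9+9 = 30 ⇒ 30 weeks.
V lies on that path, so at 13 weeks the path becomes 34 weeks.
No other chain overtakes it, so the finish is 34 weeks.
Change in finish: 34 − 30 = +4 weeks.

4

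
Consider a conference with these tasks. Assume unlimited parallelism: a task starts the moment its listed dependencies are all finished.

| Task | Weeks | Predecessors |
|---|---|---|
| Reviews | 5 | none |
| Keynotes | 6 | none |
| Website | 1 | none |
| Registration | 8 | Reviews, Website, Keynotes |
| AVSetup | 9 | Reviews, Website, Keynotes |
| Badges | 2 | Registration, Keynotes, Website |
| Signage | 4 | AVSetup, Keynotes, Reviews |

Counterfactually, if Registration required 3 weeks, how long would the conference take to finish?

19

Baseline: Keynotes→AVSetup→Signage = 6+9+4 = 19 → 19 weeks.
Registration is off the critical path — its longest chain is 16 weeks, giving 3 of slack.
That remains the longest chain; total 19 weeks.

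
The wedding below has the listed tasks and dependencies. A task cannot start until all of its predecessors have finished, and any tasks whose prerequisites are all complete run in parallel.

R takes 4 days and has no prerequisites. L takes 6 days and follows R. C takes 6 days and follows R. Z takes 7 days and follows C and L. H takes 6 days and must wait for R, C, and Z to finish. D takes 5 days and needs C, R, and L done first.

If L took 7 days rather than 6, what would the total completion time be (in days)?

Actual critical path: R→L→Z→H = 4+6+7+6 = 23 ⇒ 23 days.
L lies on that path, so at 7 days the path becomes 24 days.
The critical path is still R→L→Z→H; finish is now 24 days.

24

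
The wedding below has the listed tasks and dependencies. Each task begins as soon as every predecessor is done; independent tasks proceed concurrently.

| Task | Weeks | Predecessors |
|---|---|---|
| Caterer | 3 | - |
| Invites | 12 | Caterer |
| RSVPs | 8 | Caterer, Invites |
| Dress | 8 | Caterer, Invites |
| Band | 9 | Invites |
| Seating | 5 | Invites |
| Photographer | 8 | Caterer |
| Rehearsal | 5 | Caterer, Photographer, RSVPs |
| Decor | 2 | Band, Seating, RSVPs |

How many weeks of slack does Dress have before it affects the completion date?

5

Critical path: Caterer→Invites→RSVPs→Rehearsal = 3+12+8+5 = 28, so the finish is 28 weeks.
Dress finishes as early as 23 and must finish by 28.
So Dress can slip 28 − 23 = 5 weeks.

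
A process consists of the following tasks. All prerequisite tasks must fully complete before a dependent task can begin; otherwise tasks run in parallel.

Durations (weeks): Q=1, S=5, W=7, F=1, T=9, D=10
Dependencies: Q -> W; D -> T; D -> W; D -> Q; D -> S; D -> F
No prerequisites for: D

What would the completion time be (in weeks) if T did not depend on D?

18

With the dependency in place, D→T = 10+9 = 19 sets the finish at 19 weeks.
Without D→T, T's earliest start moves from 10 to 0.
The longest chain is now D→Q→W = 10+1+7 = 18, so the plan takes 18 weeks.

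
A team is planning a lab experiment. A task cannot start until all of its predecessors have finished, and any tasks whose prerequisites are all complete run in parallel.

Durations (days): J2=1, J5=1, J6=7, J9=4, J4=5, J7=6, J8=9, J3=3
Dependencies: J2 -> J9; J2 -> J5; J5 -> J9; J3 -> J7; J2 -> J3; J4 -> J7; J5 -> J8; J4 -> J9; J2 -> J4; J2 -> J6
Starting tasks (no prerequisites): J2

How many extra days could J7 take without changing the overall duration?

J2→J4→J7 = 1+5+6 = 12 sets the makespan at 12 days.
J7 finishes as early as 12 and must finish by 12.
So J7 can slip 12 − 12 = 0 days.

0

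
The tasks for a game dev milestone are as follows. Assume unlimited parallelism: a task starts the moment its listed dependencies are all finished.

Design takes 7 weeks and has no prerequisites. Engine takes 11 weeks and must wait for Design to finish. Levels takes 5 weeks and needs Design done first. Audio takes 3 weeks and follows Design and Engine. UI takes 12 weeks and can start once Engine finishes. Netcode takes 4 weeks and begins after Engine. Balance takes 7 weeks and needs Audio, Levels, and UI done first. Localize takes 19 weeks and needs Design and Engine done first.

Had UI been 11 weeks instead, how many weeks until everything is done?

The binding path is Design→Engine→UI→Balance = 7+11+12+7 = 37; finish at 37 weeks.
Since UI is critical, the -1 change carries straight to that chain (now 36 weeks).
Now Design→Engine→Localize = 7+11+19 = 37 is longest, so the finish becomes 37 weeks.

37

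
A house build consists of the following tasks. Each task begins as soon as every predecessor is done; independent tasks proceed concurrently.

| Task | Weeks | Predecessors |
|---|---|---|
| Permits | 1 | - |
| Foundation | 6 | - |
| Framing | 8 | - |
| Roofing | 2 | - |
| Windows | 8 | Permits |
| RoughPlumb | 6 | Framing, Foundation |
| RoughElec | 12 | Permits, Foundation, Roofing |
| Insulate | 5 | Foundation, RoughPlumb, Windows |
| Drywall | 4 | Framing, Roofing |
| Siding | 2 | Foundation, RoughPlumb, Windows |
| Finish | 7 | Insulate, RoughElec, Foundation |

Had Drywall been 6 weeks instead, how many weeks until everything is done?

The binding path is Framing→RoughPlumb→Insulate→Finish = 8+6+5+7 = 26; finish at 26 weeks.
Drywall is off the critical path — its longest chain is 12 weeks, giving 14 of slack.
That remains the longest chain; total 26 weeks.

26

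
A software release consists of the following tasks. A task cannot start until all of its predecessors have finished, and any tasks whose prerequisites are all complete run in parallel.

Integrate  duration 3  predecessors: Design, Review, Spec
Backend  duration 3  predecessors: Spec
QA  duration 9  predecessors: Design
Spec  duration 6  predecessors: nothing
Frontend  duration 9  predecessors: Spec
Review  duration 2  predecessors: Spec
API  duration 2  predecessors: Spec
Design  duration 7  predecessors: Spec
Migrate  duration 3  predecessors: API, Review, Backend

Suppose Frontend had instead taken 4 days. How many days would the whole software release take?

22

The binding path is Spec→Design→QA = 6+7+9 = 22; finish at 22 days.
Frontend has 7 days of float (longest path through it is 15).
The critical path is still Spec→Design→QA; finish is now 22 days.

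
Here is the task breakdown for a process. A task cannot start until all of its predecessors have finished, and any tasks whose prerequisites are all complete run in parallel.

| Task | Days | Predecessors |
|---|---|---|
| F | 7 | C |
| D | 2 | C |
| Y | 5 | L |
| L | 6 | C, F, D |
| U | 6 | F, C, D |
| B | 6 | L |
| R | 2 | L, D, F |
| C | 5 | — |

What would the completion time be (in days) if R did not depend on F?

24

Before: longest chain C→F→L→B = 5+7+6+6 = 24, finish 24.
Dropping F→R doesn't change R's earliest start (18); another predecessor still binds.
New critical path: C→F→L→B = 5+7+6+6 = 24 ⇒ 24 days.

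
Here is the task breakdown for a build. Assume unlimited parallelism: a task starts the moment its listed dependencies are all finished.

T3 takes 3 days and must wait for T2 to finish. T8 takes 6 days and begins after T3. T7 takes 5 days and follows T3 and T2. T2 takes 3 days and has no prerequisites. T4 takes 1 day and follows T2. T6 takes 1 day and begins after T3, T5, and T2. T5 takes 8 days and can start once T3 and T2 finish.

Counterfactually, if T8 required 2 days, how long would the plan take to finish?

15

As given, the longest chain is T2→T3→T5→T6 = 3+3+8+1 = 15, so the finish is 15 days.
T8 has 3 days of float (longest path through it is 12).
No other chain overtakes it, so the finish is 15 days.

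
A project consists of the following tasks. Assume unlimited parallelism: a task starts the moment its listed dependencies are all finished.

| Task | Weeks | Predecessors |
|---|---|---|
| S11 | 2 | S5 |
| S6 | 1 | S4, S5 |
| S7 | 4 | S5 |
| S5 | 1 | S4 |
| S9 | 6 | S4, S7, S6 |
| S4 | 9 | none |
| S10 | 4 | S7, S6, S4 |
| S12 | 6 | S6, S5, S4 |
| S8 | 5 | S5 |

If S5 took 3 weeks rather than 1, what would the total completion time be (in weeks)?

22

Baseline: S4→S5→S7→S9 = 9+1+4+6 = 20 → 20 weeks.
Since S5 is critical, the +2 change carries straight to that chain (now 22 weeks).
No other chain overtakes it, so the finish is 22 weeks.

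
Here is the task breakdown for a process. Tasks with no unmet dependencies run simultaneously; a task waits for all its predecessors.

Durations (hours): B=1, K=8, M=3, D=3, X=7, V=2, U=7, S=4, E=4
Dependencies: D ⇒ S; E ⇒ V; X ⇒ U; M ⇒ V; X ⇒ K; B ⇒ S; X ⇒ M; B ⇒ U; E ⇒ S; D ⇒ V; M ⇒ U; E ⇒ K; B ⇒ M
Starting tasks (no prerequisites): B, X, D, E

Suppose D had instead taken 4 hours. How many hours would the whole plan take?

17

As given, the longest chain is X→M→U = 7+3+7 = 17, so the finish is 17 hours.
D has 10 hours of float (longest path through it is 7).
No other chain overtakes it, so the finish is 17 hours.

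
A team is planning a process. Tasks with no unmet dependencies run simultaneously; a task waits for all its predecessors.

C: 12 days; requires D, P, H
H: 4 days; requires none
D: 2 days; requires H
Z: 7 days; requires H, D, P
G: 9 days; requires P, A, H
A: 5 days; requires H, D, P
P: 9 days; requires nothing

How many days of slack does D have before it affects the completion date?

The longest chain is P→A→G = 9+5+9 = 23; overall finish 23 days.
The longest chain containing D totals 20 days.
Float = 23 − 20 = 3.

3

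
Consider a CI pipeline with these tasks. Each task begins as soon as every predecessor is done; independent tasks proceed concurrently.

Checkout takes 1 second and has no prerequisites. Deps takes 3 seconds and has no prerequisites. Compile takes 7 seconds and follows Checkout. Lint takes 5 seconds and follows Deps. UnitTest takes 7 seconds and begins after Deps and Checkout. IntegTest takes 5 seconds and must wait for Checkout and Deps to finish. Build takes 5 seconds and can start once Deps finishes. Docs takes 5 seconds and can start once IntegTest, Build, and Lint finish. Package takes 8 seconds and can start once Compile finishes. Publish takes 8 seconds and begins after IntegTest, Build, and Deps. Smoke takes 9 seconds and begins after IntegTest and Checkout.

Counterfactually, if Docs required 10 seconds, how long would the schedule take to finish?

Actual critical path: Deps→IntegTest→Smoke = 3+5+9 = 17 ⇒ 17 seconds.
Docs has 4 seconds of float (longest path through it is 13).
The binding chain switches to Deps→Lint→Docs = 3+5+10 = 18; finish 18 seconds.

18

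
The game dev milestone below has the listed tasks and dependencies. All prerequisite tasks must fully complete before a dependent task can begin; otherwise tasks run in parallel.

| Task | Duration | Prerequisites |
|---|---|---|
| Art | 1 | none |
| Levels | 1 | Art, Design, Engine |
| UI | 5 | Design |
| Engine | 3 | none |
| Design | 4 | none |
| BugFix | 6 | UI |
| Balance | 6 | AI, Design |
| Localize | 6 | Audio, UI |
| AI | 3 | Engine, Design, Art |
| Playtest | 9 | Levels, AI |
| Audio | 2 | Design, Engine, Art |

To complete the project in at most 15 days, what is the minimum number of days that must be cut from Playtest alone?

Current finish: 16 days; target: 15.
Playtest is on every critical path, so each day cut from Playtest cuts the finish by one (this holds down to a finish of 15).
Need 16 − 15 = 1 day off Playtest → Playtest becomes 8 days, finish becomes 15.

1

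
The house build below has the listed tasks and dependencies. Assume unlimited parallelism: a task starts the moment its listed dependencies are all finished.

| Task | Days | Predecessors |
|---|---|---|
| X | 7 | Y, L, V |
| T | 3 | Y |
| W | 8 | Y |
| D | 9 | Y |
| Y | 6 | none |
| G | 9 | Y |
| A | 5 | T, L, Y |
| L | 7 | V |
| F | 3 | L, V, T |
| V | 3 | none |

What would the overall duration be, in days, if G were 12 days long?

As given, the longest chain is V→L→X = 3+7+7 = 17, so the finish is 17 days.
The longest path through G is only 15 days, so G has float 2.
The binding chain switches to Y→G = 6+12 = 18; finish 18 days.

18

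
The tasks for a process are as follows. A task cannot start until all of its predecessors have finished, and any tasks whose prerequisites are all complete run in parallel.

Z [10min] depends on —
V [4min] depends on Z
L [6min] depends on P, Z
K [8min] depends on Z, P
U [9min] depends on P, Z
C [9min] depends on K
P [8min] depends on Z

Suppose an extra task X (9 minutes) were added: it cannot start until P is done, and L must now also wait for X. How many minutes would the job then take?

Originally the job takes 35 minutes.
With X inserted, L now waits for max(P, Z, X).
New critical path: Z→P→K→C = 10+8+8+9 = 35 ⇒ 35 minutes.

35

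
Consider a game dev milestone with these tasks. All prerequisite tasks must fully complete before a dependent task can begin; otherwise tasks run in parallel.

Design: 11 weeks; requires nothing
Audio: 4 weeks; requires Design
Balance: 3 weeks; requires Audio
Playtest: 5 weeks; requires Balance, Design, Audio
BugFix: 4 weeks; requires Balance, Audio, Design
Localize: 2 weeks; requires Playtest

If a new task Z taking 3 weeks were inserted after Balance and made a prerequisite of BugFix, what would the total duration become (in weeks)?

Originally the project takes 25 weeks.
With Z inserted, BugFix now waits for max(Balance, Audio, Design, Z).
New critical path: Design→Audio→Balance→Z→BugFix = 11+4+3+3+4 = 25 ⇒ 25 weeks.

25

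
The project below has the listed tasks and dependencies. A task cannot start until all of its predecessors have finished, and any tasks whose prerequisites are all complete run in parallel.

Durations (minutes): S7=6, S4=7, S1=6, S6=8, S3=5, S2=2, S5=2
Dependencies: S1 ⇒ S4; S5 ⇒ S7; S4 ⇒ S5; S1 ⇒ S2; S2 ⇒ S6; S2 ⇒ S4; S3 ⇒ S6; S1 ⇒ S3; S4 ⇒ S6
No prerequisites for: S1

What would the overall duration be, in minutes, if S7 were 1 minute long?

23

Actual critical path: S1→S2→S4→S5→S7 = 6+2+7+2+6 = 23 ⇒ 23 minutes.
S7 is on the critical path; changing it to 1 makes that path 18 minutes.
Now S1→S2→S4→S6 = 6+2+7+8 = 23 is longest, so the finish becomes 23 minutes.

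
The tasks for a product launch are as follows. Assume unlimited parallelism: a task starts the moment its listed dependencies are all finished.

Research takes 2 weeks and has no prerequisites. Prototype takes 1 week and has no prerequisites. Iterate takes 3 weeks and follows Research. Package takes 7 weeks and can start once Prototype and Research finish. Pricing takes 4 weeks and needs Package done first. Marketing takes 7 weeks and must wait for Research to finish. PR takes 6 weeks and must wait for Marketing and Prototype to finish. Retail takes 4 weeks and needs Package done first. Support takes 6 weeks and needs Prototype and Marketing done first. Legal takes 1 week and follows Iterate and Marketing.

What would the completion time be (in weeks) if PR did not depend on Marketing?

With the dependency in place, Research→Marketing→PR = 2+7+6 = 15 sets the finish at 15 weeks.
Without Marketing→PR, PR's earliest start moves from 9 to 1.
New critical path: Research→Marketing→Support = 2+7+6 = 15 ⇒ 15 weeks.

15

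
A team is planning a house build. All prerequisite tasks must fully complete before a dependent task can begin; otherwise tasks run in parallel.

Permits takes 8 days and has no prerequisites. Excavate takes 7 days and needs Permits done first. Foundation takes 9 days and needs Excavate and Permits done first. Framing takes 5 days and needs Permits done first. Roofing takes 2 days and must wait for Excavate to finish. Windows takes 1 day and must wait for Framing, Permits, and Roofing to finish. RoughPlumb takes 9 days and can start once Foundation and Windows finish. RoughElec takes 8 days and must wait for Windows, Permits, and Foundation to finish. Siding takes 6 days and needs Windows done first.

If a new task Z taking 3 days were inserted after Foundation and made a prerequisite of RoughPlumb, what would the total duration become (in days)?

36

Originally the plan takes 33 days.
With Z inserted, RoughPlumb now waits for max(Foundation, Windows, Z).
New critical path: Permits→Excavate→Foundation→Z→RoughPlumb = 8+7+9+3+9 = 36 ⇒ 36 days.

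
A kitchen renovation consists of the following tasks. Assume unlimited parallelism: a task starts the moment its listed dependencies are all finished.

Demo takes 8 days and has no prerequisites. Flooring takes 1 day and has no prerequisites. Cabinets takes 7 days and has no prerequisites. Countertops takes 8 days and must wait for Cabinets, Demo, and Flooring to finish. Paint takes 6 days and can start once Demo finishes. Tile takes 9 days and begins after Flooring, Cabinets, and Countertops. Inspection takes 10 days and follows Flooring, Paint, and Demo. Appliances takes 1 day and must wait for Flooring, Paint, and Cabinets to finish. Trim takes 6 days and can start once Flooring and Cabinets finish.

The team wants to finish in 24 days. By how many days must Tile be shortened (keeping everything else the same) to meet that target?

1

Current finish: 25 days; target: 24.
Tile is on every critical path, so each day cut from Tile cuts the finish by one (this holds down to a finish of 24).
Need 25 − 24 = 1 day off Tile → Tile becomes 8 days, finish becomes 24.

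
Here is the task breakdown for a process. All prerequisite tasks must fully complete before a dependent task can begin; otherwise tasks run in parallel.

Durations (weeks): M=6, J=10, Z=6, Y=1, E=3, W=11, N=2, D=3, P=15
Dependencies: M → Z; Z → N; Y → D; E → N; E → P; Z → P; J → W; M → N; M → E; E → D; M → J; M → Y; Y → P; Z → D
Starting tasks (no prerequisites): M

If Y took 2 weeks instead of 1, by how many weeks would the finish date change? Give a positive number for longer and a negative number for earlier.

The binding path is M→J→W = 6+10+11 = 27; finish at 27 weeks.
Y is off the critical path — its longest chain is 22 weeks, giving 5 of slack.
The critical path is still M→J→W; finish is now 27 weeks.
Change in finish: 27 − 27 = +0 weeks.

0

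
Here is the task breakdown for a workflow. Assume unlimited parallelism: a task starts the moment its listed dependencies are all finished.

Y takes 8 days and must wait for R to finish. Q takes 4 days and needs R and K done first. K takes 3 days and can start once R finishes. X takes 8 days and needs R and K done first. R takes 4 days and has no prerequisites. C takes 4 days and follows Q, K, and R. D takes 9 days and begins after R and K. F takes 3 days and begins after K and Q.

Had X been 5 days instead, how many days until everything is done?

As given, the longest chain is R→K→D = 4+3+9 = 16, so the finish is 16 days.
The longest path through X is only 15 days, so X has float 1.
The critical path is still R→K→D; finish is now 16 days.

16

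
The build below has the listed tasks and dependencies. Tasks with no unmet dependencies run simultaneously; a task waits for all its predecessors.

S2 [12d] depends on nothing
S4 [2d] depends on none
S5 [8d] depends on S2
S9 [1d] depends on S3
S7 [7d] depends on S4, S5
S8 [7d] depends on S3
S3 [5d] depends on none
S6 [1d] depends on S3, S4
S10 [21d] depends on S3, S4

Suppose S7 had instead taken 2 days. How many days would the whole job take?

26

Critical path before the change: S2→S5→S7 = 12+8+7 = 27 giving 27 days.
S7 lies on that path, so at 2 days the path becomes 22 days.
Now S3→S10 = 5+21 = 26 is longest, so the finish becomes 26 days.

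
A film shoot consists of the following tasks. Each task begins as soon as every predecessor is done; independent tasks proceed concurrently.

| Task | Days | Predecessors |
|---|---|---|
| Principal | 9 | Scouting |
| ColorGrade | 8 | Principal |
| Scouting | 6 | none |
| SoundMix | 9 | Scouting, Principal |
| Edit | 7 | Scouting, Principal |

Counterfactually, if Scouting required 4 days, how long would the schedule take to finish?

Critical path before the change: Scouting→Principal→SoundMix = 6+9+9 = 24 giving 24 days.
Since Scouting is critical, the -2 change carries straight to that chain (now 22 days).
That remains the longest chain; total 22 days.

22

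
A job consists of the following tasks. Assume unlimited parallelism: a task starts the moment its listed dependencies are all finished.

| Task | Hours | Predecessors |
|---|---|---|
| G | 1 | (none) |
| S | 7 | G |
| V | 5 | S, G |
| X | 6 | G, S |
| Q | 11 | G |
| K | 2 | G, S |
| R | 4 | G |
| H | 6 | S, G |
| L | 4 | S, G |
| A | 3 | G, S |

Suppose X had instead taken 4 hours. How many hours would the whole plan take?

Critical path before the change: G→S→X = 1+7+6 = 14 giving 14 hours.
X is on the critical path; changing it to 4 makes that path 12 hours.
The binding chain switches to G→S→H = 1+7+6 = 14; finish 14 hours.

14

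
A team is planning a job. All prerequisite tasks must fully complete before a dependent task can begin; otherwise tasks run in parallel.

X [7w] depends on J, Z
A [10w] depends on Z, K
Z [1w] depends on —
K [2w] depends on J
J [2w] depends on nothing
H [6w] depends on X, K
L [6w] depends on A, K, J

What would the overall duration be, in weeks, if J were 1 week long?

19

As given, the longest chain is J→K→A→L = 2+2+10+6 = 20, so the finish is 20 weeks.
J lies on that path, so at 1 week the path becomes 19 weeks.
That remains the longest chain; total 19 weeks.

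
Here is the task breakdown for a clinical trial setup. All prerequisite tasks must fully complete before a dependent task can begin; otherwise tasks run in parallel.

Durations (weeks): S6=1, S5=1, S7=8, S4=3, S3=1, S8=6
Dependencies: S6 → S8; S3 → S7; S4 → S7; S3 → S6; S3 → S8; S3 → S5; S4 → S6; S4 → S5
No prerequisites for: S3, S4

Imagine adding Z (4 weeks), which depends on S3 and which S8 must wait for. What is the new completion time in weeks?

Originally the job takes 11 weeks.
With Z inserted, S8 now waits for max(S3, S6, Z).
New critical path: S3→Z→S8 = 1+4+6 = 11 ⇒ 11 weeks.

11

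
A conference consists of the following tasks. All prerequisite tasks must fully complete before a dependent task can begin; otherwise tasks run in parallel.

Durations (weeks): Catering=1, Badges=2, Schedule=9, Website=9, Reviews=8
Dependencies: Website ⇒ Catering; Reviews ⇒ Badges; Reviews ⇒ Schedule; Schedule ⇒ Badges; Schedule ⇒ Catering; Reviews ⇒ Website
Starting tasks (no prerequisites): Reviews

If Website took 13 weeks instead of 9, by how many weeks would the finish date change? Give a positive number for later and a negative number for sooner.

The binding path is Reviews→Schedule→Badges = 8+9+2 = 19; finish at 19 weeks.
Website is off the critical path — its longest chain is 18 weeks, giving 1 of slack.
Now Reviews→Website→Catering = 8+13+1 = 22 is longest, so the finish becomes 22 weeks.
Change in finish: 22 − 19 = +3 weeks.

3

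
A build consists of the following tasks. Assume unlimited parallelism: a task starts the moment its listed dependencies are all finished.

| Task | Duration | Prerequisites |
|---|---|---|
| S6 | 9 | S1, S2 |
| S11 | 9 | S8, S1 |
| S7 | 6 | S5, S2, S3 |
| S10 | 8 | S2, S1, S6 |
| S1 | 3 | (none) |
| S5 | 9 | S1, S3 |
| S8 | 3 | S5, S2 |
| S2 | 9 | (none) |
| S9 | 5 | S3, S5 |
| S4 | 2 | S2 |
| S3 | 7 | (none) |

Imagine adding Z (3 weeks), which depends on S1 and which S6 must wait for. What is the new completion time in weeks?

28

Originally the project takes 28 weeks.
With Z inserted, S6 now waits for max(S1, S2, Z).
New critical path: S3→S5→S8→S11 = 7+9+3+9 = 28 ⇒ 28 weeks.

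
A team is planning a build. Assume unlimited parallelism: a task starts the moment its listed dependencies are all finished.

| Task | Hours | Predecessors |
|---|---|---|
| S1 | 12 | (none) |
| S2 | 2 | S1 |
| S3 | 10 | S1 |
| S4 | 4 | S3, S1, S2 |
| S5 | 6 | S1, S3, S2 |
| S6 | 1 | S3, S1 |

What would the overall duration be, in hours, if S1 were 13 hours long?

29

Critical path before the change: S1→S3→S5 = 12+10+6 = 28 giving 28 hours.
Since S1 is critical, the +1 change carries straight to that chain (now 29 hours).
The critical path is still S1→S3→S5; finish is now 29 hours.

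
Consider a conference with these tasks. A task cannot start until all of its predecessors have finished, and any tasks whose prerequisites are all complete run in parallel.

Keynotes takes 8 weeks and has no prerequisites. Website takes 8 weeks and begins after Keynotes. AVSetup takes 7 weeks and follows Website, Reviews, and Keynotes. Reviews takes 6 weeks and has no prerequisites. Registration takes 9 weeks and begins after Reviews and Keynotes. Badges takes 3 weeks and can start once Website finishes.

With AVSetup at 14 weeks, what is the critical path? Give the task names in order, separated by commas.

Keynotes, Website, AVSetup

Baseline: Keynotes→Website→AVSetup = 8+8+7 = 23 → 23 weeks.
Since AVSetup is critical, the +7 change carries straight to that chain (now 30 weeks).
That remains the longest chain; total 30 weeks.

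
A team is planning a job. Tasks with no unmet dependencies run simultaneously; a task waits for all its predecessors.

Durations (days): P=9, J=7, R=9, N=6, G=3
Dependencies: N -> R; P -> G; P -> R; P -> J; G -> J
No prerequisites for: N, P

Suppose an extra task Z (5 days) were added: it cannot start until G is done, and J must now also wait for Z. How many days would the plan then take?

24

Originally the plan takes 19 days.
With Z inserted, J now waits for max(G, P, Z).
New critical path: P→G→Z→J = 9+3+5+7 = 24 ⇒ 24 days.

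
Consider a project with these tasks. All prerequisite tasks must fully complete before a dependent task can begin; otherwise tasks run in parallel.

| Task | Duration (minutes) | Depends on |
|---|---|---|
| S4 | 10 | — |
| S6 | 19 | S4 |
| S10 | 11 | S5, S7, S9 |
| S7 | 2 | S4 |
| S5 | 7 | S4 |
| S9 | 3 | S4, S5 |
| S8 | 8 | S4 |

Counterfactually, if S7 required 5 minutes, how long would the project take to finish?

As given, the longest chain is S4→S5→S9→S10 = 10+7+3+11 = 31, so the finish is 31 minutes.
S7 is off the critical path — its longest chain is 23 minutes, giving 8 of slack.
The critical path is still S4→S5→S9→S10; finish is now 31 minutes.

31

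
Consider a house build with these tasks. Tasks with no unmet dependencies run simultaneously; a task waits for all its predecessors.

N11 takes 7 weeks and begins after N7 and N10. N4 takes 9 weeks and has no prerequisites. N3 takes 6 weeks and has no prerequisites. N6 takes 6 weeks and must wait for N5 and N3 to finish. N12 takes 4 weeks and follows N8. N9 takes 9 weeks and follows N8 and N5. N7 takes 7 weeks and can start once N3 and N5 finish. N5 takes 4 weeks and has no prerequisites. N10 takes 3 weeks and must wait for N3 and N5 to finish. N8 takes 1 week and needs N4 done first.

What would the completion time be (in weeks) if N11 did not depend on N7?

19

Before: longest chain N3→N7→N11 = 6+7+7 = 20, finish 20.
Without N7→N11, N11's earliest start moves from 13 to 9.
The longest chain is now N4→N8→N9 = 9+1+9 = 19, so the plan takes 19 weeks.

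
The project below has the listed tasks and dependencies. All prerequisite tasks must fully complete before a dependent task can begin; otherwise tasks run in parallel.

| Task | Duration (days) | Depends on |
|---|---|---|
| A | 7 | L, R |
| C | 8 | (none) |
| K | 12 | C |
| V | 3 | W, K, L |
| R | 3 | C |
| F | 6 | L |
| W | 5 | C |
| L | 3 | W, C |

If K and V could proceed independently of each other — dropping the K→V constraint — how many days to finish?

Original critical path: C→W→L→A = 8+5+3+7 = 23 ⇒ 23 days.
Without K→V, V's earliest start moves from 20 to 16.
New critical path: C→W→L→A = 8+5+3+7 = 23 ⇒ 23 days.

23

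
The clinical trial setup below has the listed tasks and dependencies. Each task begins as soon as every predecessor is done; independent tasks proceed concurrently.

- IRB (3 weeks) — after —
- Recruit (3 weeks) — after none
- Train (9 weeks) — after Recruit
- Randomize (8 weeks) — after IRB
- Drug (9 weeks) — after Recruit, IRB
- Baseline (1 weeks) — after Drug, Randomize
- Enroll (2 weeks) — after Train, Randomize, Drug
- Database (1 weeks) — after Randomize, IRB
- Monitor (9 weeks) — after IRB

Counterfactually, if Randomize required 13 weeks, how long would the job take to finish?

18

Actual critical path: IRB→Drug→Enroll = 3+9+2 = 14 ⇒ 14 weeks.
Randomize is off the critical path — its longest chain is 13 weeks, giving 1 of slack.
Now IRB→Randomize→Enroll = 3+13+2 = 18 is longest, so the finish becomes 18 weeks.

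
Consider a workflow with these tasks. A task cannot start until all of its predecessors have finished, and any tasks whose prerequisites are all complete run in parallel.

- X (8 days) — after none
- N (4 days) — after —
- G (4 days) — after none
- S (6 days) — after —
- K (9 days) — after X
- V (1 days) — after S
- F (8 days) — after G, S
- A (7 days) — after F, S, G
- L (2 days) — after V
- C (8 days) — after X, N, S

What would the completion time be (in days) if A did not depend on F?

Before: longest chain S→F→A = 6+8+7 = 21, finish 21.
Without F→A, A's earliest start moves from 14 to 6.
After: X→K = 8+9 = 17 → 17 days.

17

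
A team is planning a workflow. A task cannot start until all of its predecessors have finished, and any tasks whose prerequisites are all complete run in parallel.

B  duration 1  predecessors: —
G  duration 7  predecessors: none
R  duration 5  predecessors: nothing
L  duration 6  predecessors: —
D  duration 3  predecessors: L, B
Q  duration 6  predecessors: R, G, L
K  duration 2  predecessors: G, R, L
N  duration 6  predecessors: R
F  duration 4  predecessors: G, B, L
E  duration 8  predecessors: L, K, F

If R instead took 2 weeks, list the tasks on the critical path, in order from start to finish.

G, F, E

Baseline: G→F→E = 7+4+8 = 19 → 19 weeks.
The longest path through R is only 15 weeks, so R has float 4.
No other chain overtakes it, so the finish is 19 weeks.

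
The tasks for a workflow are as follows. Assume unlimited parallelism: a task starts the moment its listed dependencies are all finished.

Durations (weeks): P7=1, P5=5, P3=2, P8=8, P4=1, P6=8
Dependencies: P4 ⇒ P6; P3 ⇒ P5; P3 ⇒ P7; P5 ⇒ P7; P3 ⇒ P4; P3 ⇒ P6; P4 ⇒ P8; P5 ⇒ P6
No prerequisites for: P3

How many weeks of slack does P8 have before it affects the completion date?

4

P3→P5→P6 = 2+5+8 = 15 sets the makespan at 15 weeks.
P8 finishes as early as 11 and must finish by 15.
So P8 can slip 15 − 11 = 4 weeks.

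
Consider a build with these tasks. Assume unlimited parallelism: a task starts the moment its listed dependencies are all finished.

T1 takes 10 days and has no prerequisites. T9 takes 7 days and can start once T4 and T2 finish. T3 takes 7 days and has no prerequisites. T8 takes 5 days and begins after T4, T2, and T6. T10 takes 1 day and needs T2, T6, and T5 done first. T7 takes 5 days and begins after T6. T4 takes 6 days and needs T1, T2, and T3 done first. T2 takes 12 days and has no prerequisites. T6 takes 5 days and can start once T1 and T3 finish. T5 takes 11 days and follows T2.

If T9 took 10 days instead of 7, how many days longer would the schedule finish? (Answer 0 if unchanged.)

Actual critical path: T2→T4→T9 = 12+6+7 = 25 ⇒ 25 days.
Since T9 is critical, the +3 change carries straight to that chain (now 28 days).
No other chain overtakes it, so the finish is 28 days.
Change in finish: 28 − 25 = +3 days.

3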